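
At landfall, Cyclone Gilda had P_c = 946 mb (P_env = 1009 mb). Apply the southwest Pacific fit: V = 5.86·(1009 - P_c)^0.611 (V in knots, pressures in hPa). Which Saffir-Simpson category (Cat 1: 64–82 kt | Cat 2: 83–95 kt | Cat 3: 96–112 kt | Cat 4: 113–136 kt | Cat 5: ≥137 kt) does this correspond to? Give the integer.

1

ΔP = 1009 − 946 = 63 mb.
V ≈ 5.86 × 63^0.611 = 5.86 × 12.57 ≈ 74 kt.
74 kt falls in the Category 1 band.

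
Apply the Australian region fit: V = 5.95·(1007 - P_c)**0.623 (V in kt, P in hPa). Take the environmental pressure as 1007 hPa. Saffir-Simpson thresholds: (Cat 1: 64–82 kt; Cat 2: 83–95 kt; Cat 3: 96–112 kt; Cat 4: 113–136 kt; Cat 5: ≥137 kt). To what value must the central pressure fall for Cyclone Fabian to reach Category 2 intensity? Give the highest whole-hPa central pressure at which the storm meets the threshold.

Category 2 begins at V = 83 kt.
Required ΔP = (83/5.95)^(1/0.623) = 13.950^1.605 ≈ 68.73 hPa.
P_c ≤ 1007 − 68.73 = 938.27, so the highest integer P_c is 938 hPa.

938 hPa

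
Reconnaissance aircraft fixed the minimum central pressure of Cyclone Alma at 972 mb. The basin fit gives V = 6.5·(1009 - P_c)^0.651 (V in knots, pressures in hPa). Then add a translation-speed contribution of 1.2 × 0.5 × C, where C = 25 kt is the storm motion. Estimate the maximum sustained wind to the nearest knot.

83 kt

ΔP = 1009 − 972 = 37 mb.
37^0.651 ≈ 10.493.
V ≈ 6.5 × 10.493 ≈ 68.2 kt.
Translation term: 1.2 × 0.5 × 25 = 15 kt.
Corrected V ≈ 83.2 kt → 83 kt.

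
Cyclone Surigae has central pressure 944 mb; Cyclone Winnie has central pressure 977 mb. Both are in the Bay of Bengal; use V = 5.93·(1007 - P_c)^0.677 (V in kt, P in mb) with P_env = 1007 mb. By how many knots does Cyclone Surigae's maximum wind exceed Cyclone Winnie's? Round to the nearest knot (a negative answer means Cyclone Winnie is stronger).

39 kt

Cyclone Surigae: ΔP = 63; V ≈ 5.93 × 63^0.677 ≈ 98.00 kt.
Cyclone Winnie: ΔP = 30; V ≈ 5.93 × 30^0.677 ≈ 59.30 kt.
Difference ≈ 98.00 − 59.30 = 38.70 → 39 kt.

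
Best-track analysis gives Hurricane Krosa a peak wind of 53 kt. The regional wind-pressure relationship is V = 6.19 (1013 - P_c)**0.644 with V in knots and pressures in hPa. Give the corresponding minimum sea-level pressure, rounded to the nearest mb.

ΔP = (V / 6.19)^(1/0.644) = (53/6.19)^1.553.
53/6.19 = 8.562; 8.562^1.553 ≈ 28.06 mb.
P_c = 1013 − 28.06 = 984.94 ≈ 985 mb.

985 mb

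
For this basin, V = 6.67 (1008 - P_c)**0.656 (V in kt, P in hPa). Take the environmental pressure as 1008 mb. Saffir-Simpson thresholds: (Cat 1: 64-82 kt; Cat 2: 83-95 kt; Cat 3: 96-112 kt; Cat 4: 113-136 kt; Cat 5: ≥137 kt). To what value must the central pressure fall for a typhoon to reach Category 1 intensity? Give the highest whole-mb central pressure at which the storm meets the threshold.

Category 1 begins at V = 64 kt.
Required ΔP = (64/6.67)^(1/0.656) = 9.595^1.524 ≈ 31.41 mb.
P_c ≤ 1008 − 31.41 = 976.59, so the highest integer P_c is 976 mb.

976 mb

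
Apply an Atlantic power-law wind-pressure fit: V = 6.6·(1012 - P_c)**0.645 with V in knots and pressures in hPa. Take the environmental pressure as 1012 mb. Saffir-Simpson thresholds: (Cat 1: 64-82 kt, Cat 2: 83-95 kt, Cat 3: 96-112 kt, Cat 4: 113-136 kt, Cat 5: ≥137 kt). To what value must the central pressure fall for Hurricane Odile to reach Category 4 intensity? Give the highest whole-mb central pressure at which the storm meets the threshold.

930 mb

Category 4 begins at V = 113 kt.
Required ΔP = (113/6.6)^(1/0.645) = 17.121^1.550 ≈ 81.74 mb.
P_c ≤ 1012 − 81.74 = 930.26, so the highest integer P_c is 930 mb.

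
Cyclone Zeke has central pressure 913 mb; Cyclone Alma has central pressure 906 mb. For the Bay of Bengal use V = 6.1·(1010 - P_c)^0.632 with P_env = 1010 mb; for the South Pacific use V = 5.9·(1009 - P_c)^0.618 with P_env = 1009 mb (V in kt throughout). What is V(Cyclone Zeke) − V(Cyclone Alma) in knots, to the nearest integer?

Cyclone Zeke: ΔP = 97; V ≈ 6.1 × 97^0.632 ≈ 109.89 kt.
Cyclone Alma: ΔP = 103; V ≈ 5.9 × 103^0.618 ≈ 103.46 kt.
Difference ≈ 109.89 − 103.46 = 6.43 → 6 kt.

6 kt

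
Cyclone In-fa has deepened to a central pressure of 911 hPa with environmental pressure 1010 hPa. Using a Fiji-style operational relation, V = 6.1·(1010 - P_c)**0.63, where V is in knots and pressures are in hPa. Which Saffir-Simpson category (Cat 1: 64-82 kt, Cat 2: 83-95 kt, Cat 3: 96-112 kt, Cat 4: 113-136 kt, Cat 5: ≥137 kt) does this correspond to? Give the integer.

ΔP = 1010 − 911 = 99 hPa.
V ≈ 6.1 × 99^0.63 = 6.1 × 18.08 ≈ 110 kt.
110 kt falls in the Category 3 band.

3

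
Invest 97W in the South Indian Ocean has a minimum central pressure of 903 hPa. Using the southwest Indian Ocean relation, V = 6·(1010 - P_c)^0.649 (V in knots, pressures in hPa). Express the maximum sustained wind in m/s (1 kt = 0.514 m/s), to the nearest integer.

64 m/s

ΔP = 1010 − 903 = 107 hPa.
V ≈ 6 × 107^0.649 = 6 × 20.752 ≈ 124.515 kt.
124.515 × 0.514 ≈ 64.00 m/s → 64 m/s.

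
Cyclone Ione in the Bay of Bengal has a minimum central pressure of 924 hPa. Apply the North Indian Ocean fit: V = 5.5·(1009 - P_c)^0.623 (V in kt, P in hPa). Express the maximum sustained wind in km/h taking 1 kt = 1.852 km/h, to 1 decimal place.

162.2 km/h

ΔP = 1009 − 924 = 85 hPa.
V ≈ 5.5 × 85^0.623 = 5.5 × 15.923 ≈ 87.577 kt.
87.577 × 1.852 ≈ 162.19 km/h → 162.2 km/h.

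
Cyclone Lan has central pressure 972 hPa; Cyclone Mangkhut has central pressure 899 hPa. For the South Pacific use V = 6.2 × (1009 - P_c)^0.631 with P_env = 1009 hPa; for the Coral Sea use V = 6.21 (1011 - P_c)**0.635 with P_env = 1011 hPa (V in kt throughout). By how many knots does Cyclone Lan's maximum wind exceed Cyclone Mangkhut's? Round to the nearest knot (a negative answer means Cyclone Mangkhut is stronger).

-64 kt

Cyclone Lan: ΔP = 37; V ≈ 6.2 × 37^0.631 ≈ 60.52 kt.
Cyclone Mangkhut: ΔP = 112; V ≈ 6.21 × 112^0.635 ≈ 124.26 kt.
Difference ≈ 60.52 − 124.26 = -63.74 → -64 kt.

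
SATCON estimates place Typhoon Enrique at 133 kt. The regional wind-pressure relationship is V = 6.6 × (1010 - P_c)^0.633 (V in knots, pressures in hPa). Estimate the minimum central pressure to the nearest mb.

ΔP = (V / 6.6)^(1/0.633) = (133/6.6)^1.580.
133/6.6 = 20.152; 20.152^1.580 ≈ 114.95 mb.
P_c = 1010 − 114.95 = 895.05 ≈ 895 mb.

895 mb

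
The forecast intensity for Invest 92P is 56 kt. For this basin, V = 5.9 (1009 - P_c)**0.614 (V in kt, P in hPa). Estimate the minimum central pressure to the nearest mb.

ΔP = (V / 5.9)^(1/0.614) = (56/5.9)^1.629.
56/5.9 = 9.492; 9.492^1.629 ≈ 39.06 mb.
P_c = 1009 − 39.06 = 969.94 ≈ 970 mb.

970 mb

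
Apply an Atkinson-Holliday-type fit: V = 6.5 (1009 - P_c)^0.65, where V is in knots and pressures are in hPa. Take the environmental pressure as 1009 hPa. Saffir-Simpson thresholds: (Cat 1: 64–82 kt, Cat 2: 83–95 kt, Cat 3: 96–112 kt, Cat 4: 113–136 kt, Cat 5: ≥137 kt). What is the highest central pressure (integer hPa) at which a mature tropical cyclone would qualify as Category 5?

Category 5 begins at V = 137 kt.
Required ΔP = (137/6.5)^(1/0.65) = 21.077^1.538 ≈ 108.80 hPa.
P_c ≤ 1009 − 108.80 = 900.20, so the highest integer P_c is 900 hPa.

900 hPa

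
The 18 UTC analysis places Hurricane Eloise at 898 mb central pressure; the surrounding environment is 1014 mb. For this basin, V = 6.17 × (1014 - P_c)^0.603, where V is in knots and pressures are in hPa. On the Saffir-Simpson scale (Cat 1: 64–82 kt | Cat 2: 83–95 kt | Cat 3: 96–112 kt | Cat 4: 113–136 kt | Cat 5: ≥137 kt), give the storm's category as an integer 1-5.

ΔP = 1014 − 898 = 116 mb.
V ≈ 6.17 × 116^0.603 = 6.17 × 17.57 ≈ 108 kt.
108 kt falls in the Category 3 band.

3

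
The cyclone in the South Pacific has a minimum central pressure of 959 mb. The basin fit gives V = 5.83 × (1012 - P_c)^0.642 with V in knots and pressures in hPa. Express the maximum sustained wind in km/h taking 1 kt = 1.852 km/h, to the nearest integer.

138 km/h

ΔP = 1012 − 959 = 53 mb.
V ≈ 5.83 × 53^0.642 = 5.83 × 12.793 ≈ 74.585 kt.
74.585 × 1.852 ≈ 138.13 km/h → 138 km/h.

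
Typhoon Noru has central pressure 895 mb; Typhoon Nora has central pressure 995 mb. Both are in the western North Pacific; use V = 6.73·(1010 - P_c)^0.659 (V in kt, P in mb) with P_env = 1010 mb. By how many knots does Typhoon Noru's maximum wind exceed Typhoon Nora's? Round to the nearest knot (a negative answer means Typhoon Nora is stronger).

Typhoon Noru: ΔP = 115; V ≈ 6.73 × 115^0.659 ≈ 153.47 kt.
Typhoon Nora: ΔP = 15; V ≈ 6.73 × 15^0.659 ≈ 40.09 kt.
Difference ≈ 153.47 − 40.09 = 113.38 → 113 kt.

113 kt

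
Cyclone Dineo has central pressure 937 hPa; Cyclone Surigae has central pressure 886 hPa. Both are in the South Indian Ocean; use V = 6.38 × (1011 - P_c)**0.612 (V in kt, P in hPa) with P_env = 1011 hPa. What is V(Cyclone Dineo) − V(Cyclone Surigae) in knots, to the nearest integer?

Cyclone Dineo: ΔP = 74; V ≈ 6.38 × 74^0.612 ≈ 88.88 kt.
Cyclone Surigae: ΔP = 125; V ≈ 6.38 × 125^0.612 ≈ 122.50 kt.
Difference ≈ 88.88 − 122.50 = -33.62 → -34 kt.

-34 kt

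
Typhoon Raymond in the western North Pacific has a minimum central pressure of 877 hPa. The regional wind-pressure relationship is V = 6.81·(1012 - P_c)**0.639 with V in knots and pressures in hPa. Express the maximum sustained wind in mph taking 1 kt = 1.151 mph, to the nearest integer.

180 mph

ΔP = 1012 − 877 = 135 hPa.
V ≈ 6.81 × 135^0.639 = 6.81 × 22.976 ≈ 156.470 kt.
156.470 × 1.151 ≈ 180.10 mph → 180 mph.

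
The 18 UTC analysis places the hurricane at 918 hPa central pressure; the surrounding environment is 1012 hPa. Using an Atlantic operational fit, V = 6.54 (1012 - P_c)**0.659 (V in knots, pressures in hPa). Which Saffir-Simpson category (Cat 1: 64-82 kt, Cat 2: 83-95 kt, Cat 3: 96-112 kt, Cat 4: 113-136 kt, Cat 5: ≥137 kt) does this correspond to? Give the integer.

4

ΔP = 1012 − 918 = 94 hPa.
V ≈ 6.54 × 94^0.659 = 6.54 × 19.97 ≈ 131 kt.
131 kt falls in the Category 4 band.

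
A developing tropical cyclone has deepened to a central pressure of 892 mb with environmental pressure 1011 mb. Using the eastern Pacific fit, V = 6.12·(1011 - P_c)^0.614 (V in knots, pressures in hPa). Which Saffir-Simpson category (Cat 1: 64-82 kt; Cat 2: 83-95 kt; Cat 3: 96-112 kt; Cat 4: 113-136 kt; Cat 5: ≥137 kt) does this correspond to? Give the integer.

ΔP = 1011 − 892 = 119 mb.
V ≈ 6.12 × 119^0.614 = 6.12 × 18.81 ≈ 115 kt.
115 kt falls in the Category 4 band.

4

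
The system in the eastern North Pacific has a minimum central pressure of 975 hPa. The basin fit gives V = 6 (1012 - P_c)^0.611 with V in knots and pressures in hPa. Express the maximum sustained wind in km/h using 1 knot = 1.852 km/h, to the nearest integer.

101 km/h

ΔP = 1012 − 975 = 37 hPa.
V ≈ 6 × 37^0.611 = 6 × 9.082 ≈ 54.491 kt.
54.491 × 1.852 ≈ 100.92 km/h → 101 km/h.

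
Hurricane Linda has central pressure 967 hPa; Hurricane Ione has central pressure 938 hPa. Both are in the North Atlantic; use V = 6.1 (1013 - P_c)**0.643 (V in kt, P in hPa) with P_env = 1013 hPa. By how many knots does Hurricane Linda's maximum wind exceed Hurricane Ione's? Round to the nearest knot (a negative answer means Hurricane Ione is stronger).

Hurricane Linda: ΔP = 46; V ≈ 6.1 × 46^0.643 ≈ 71.53 kt.
Hurricane Ione: ΔP = 75; V ≈ 6.1 × 75^0.643 ≈ 97.95 kt.
Difference ≈ 71.53 − 97.95 = -26.42 → -26 kt.

-26 kt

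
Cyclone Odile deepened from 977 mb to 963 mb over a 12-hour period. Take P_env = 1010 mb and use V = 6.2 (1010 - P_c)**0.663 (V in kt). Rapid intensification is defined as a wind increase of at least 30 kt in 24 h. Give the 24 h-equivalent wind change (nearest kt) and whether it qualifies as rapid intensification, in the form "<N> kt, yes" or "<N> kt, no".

V₁: ΔP = 33, V ≈ 6.2 × 33^0.663 ≈ 62.97 kt.
V₂: ΔP = 47, V ≈ 6.2 × 47^0.663 ≈ 79.61 kt.
ΔV over 12 h = 16.64 kt → 24 h equivalent = 16.64 × 24/12 ≈ 33.28 kt.
33 kt ≥ 30 kt ⇒ rapid intensification.

33 kt, yes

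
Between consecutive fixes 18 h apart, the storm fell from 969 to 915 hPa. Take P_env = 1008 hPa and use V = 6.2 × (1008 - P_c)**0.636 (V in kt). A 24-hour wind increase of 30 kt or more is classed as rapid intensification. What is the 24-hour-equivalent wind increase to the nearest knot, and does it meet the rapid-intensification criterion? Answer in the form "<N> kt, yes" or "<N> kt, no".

V₁: ΔP = 39, V ≈ 6.2 × 39^0.636 ≈ 63.72 kt.
V₂: ΔP = 93, V ≈ 6.2 × 93^0.636 ≈ 110.75 kt.
ΔV over 18 h = 47.03 kt → 24 h equivalent = 47.03 × 24/18 ≈ 62.71 kt.
63 kt ≥ 30 kt ⇒ rapid intensification.

63 kt, yes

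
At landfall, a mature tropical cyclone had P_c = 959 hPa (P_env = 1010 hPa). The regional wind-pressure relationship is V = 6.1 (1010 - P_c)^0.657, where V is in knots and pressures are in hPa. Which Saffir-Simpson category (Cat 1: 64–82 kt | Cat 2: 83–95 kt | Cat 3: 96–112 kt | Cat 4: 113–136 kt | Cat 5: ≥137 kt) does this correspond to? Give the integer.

1

ΔP = 1010 − 959 = 51 hPa.
V ≈ 6.1 × 51^0.657 = 6.1 × 13.24 ≈ 81 kt.
81 kt falls in the Category 1 band.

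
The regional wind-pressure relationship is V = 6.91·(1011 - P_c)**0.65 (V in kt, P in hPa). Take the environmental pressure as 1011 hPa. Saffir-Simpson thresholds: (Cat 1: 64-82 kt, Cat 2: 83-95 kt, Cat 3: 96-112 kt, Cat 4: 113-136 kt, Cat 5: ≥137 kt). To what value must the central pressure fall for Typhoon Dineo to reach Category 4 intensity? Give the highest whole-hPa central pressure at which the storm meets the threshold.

Category 4 begins at V = 113 kt.
Required ΔP = (113/6.91)^(1/0.65) = 16.353^1.538 ≈ 73.63 hPa.
P_c ≤ 1011 − 73.63 = 937.37, so the highest integer P_c is 937 hPa.

937 hPa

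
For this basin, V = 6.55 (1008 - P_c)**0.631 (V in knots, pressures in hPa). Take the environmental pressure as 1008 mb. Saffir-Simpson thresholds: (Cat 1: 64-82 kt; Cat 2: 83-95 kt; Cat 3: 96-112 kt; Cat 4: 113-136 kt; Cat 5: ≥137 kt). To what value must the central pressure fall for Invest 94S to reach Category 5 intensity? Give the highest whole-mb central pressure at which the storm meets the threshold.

Category 5 begins at V = 137 kt.
Required ΔP = (137/6.55)^(1/0.631) = 20.916^1.585 ≈ 123.79 mb.
P_c ≤ 1008 − 123.79 = 884.21, so the highest integer P_c is 884 mb.

884 mb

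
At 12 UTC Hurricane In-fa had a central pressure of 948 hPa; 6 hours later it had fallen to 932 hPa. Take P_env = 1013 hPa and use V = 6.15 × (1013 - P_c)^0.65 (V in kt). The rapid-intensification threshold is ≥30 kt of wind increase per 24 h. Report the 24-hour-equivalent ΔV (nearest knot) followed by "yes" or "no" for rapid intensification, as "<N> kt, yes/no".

V₁: ΔP = 65, V ≈ 6.15 × 65^0.65 ≈ 92.74 kt.
V₂: ΔP = 81, V ≈ 6.15 × 81^0.65 ≈ 107.00 kt.
ΔV over 6 h = 14.26 kt → 24 h equivalent = 14.26 × 24/6 ≈ 57.04 kt.
57 kt ≥ 30 kt ⇒ rapid intensification.

57 kt, yes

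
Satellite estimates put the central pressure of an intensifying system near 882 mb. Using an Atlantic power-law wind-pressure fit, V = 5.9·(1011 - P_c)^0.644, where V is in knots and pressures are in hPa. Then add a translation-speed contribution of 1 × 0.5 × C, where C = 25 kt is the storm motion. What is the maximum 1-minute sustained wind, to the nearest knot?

ΔP = 1011 − 882 = 129 mb.
129^0.644 ≈ 22.868.
V ≈ 5.9 × 22.868 ≈ 134.9 kt.
Translation term: 1 × 0.5 × 25 = 12.5 kt.
Corrected V ≈ 147.4 kt → 147 kt.

147 kt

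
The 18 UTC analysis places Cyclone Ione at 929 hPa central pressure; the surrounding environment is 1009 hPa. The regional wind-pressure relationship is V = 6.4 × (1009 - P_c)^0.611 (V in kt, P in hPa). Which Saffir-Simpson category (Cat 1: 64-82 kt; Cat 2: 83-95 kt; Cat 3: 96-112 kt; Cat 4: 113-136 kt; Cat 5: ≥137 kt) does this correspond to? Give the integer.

ΔP = 1009 − 929 = 80 hPa.
V ≈ 6.4 × 80^0.611 = 6.4 × 14.55 ≈ 93 kt.
93 kt falls in the Category 2 band.

2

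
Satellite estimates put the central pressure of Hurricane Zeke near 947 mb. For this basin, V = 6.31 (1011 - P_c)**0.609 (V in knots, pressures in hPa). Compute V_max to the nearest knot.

ΔP = 1011 − 947 = 64 mb.
64^0.609 ≈ 12.588.
V ≈ 6.31 × 12.588 ≈ 79.4 kt.

79 kt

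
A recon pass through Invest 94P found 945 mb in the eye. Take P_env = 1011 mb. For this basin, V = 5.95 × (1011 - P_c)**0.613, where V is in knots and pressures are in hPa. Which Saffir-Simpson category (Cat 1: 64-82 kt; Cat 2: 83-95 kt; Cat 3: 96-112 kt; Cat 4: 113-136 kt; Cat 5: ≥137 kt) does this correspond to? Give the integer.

1

ΔP = 1011 − 945 = 66 mb.
V ≈ 5.95 × 66^0.613 = 5.95 × 13.04 ≈ 78 kt.
78 kt falls in the Category 1 band.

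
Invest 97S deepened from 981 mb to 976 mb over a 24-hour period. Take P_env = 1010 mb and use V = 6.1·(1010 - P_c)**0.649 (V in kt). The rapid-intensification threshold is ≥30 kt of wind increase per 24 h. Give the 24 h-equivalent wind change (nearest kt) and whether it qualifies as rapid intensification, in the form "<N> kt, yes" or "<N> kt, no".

6 kt, no

V₁: ΔP = 29, V ≈ 6.1 × 29^0.649 ≈ 54.25 kt.
V₂: ΔP = 34, V ≈ 6.1 × 34^0.649 ≈ 60.15 kt.
ΔV over 24 h = 5.90 kt → 24 h equivalent = 5.90 × 24/24 ≈ 5.90 kt.
6 kt < 30 kt ⇒ not rapid intensification.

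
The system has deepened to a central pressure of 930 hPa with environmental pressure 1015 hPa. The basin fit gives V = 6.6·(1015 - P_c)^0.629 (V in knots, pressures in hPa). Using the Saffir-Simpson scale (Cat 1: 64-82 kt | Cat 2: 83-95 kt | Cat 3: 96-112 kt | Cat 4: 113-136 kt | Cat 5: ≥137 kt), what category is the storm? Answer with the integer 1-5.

ΔP = 1015 − 930 = 85 hPa.
V ≈ 6.6 × 85^0.629 = 6.6 × 16.35 ≈ 108 kt.
108 kt falls in the Category 3 band.

3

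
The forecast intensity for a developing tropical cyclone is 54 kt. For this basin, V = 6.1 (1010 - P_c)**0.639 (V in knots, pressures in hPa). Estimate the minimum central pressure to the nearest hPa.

ΔP = (V / 6.1)^(1/0.639) = (54/6.1)^1.565.
54/6.1 = 8.852; 8.852^1.565 ≈ 30.35 hPa.
P_c = 1010 − 30.35 = 979.65 ≈ 980 hPa.

980 hPa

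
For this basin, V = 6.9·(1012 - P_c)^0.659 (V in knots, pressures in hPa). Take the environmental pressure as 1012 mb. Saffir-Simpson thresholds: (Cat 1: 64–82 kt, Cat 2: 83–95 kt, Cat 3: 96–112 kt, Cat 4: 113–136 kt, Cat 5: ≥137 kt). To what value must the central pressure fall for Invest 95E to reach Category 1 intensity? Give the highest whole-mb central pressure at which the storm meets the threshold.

Category 1 begins at V = 64 kt.
Required ΔP = (64/6.9)^(1/0.659) = 9.275^1.517 ≈ 29.37 mb.
P_c ≤ 1012 − 29.37 = 982.63, so the highest integer P_c is 982 mb.

982 mb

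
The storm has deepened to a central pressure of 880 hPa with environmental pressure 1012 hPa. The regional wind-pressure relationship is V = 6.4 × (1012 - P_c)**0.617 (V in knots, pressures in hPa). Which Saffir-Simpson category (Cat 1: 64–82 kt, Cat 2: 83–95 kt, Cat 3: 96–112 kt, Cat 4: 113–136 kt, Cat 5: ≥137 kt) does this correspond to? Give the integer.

4

ΔP = 1012 − 880 = 132 hPa.
V ≈ 6.4 × 132^0.617 = 6.4 × 20.34 ≈ 130 kt.
130 kt falls in the Category 4 band.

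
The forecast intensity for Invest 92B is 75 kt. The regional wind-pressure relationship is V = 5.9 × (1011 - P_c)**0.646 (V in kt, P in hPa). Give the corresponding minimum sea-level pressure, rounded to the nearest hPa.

960 hPa

ΔP = (V / 5.9)^(1/0.646) = (75/5.9)^1.548.
75/5.9 = 12.712; 12.712^1.548 ≈ 51.20 hPa.
P_c = 1011 − 51.20 = 959.80 ≈ 960 hPa.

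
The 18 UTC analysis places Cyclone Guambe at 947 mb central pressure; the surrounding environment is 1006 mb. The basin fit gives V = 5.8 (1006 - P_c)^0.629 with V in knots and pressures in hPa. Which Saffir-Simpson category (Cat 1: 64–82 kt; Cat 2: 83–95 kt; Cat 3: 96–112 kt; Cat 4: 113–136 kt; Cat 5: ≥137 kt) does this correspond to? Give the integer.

ΔP = 1006 − 947 = 59 mb.
V ≈ 5.8 × 59^0.629 = 5.8 × 13.00 ≈ 75 kt.
75 kt falls in the Category 1 band.

1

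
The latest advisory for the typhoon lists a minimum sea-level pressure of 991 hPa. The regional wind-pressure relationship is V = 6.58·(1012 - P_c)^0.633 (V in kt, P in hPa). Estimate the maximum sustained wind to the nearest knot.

45 kt

ΔP = 1012 − 991 = 21 hPa.
21^0.633 ≈ 6.870.
V ≈ 6.58 × 6.870 ≈ 45.2 kt.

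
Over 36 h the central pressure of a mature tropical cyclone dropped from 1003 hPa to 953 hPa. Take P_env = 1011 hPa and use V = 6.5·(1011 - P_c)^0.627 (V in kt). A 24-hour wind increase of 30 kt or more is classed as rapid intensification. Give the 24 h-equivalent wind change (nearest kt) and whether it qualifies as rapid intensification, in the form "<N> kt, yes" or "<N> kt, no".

V₁: ΔP = 8, V ≈ 6.5 × 8^0.627 ≈ 23.94 kt.
V₂: ΔP = 58, V ≈ 6.5 × 58^0.627 ≈ 82.91 kt.
ΔV over 36 h = 58.97 kt → 24 h equivalent = 58.97 × 24/36 ≈ 39.31 kt.
39 kt ≥ 30 kt ⇒ rapid intensification.

39 kt, yes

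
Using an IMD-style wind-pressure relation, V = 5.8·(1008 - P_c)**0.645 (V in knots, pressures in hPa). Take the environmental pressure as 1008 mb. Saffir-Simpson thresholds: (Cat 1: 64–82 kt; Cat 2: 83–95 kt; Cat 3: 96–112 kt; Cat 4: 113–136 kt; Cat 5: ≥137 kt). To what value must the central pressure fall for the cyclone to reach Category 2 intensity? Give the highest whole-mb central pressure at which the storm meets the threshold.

Category 2 begins at V = 83 kt.
Required ΔP = (83/5.8)^(1/0.645) = 14.310^1.550 ≈ 61.90 mb.
P_c ≤ 1008 − 61.90 = 946.10, so the highest integer P_c is 946 mb.

946 mb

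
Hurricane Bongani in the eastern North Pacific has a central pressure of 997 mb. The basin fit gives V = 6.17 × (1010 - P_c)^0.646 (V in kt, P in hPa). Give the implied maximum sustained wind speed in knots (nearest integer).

32 kt

ΔP = 1010 − 997 = 13 mb.
13^0.646 ≈ 5.243.
V ≈ 6.17 × 5.243 ≈ 32.4 kt.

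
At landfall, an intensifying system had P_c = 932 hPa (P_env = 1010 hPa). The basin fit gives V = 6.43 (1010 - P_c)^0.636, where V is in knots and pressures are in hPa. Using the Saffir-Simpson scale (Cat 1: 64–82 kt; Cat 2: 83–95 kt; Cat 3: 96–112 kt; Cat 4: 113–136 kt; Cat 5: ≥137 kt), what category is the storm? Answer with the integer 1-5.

3

ΔP = 1010 − 932 = 78 hPa.
V ≈ 6.43 × 78^0.636 = 6.43 × 15.97 ≈ 103 kt.
103 kt falls in the Category 3 band.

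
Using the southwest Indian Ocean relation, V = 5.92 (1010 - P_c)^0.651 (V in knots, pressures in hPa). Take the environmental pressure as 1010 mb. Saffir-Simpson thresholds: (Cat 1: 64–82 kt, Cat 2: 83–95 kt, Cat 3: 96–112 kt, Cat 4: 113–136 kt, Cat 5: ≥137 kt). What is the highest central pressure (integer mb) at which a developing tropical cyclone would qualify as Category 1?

Category 1 begins at V = 64 kt.
Required ΔP = (64/5.92)^(1/0.651) = 10.811^1.536 ≈ 38.74 mb.
P_c ≤ 1010 − 38.74 = 971.26, so the highest integer P_c is 971 mb.

971 mb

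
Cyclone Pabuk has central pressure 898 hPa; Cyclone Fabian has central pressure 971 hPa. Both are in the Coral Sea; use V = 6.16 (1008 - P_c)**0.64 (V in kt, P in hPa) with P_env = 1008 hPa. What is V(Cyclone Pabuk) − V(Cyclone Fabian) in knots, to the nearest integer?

Cyclone Pabuk: ΔP = 110; V ≈ 6.16 × 110^0.64 ≈ 124.76 kt.
Cyclone Fabian: ΔP = 37; V ≈ 6.16 × 37^0.64 ≈ 62.12 kt.
Difference ≈ 124.76 − 62.12 = 62.64 → 63 kt.

63 kt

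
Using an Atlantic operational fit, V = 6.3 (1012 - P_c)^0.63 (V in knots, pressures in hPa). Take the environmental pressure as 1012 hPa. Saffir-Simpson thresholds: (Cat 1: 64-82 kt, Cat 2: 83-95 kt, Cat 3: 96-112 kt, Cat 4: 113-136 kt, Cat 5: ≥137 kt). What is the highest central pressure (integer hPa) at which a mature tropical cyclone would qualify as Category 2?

952 hPa

Category 2 begins at V = 83 kt.
Required ΔP = (83/6.3)^(1/0.63) = 13.175^1.587 ≈ 59.89 hPa.
P_c ≤ 1012 − 59.89 = 952.11, so the highest integer P_c is 952 hPa.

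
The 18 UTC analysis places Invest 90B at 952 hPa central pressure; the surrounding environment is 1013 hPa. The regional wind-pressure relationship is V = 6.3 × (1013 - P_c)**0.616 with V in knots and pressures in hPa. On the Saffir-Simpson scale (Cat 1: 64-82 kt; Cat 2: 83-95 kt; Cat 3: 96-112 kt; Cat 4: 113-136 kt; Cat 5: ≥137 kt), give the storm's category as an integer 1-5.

1

ΔP = 1013 − 952 = 61 hPa.
V ≈ 6.3 × 61^0.616 = 6.3 × 12.58 ≈ 79 kt.
79 kt falls in the Category 1 band.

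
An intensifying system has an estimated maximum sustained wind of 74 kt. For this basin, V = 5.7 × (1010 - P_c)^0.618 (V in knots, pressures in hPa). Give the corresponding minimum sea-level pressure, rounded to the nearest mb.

ΔP = (V / 5.7)^(1/0.618) = (74/5.7)^1.618.
74/5.7 = 12.982; 12.982^1.618 ≈ 63.32 mb.
P_c = 1010 − 63.32 = 946.68 ≈ 947 mb.

947 mb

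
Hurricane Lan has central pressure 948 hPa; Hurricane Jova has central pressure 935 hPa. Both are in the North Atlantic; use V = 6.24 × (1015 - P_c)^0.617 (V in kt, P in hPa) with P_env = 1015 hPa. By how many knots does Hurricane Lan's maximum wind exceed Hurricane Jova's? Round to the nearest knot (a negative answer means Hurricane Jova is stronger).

-10 kt

Hurricane Lan: ΔP = 67; V ≈ 6.24 × 67^0.617 ≈ 83.54 kt.
Hurricane Jova: ΔP = 80; V ≈ 6.24 × 80^0.617 ≈ 93.19 kt.
Difference ≈ 83.54 − 93.19 = -9.65 → -10 kt.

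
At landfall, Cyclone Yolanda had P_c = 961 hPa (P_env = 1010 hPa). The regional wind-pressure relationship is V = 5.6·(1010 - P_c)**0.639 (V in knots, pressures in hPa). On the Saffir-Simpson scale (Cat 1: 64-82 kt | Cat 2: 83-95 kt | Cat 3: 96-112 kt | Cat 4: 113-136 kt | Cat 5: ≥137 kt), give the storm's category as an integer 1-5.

1

ΔP = 1010 − 961 = 49 hPa.
V ≈ 5.6 × 49^0.639 = 5.6 × 12.02 ≈ 67 kt.
67 kt falls in the Category 1 band.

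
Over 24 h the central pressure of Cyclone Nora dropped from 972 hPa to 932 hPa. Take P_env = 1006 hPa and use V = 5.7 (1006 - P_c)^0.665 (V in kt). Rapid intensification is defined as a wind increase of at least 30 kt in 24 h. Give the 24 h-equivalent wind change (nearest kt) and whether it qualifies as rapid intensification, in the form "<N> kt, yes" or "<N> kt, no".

V₁: ΔP = 34, V ≈ 5.7 × 34^0.665 ≈ 59.47 kt.
V₂: ΔP = 74, V ≈ 5.7 × 74^0.665 ≈ 99.75 kt.
ΔV over 24 h = 40.28 kt → 24 h equivalent = 40.28 × 24/24 ≈ 40.28 kt.
40 kt ≥ 30 kt ⇒ rapid intensification.

40 kt, yes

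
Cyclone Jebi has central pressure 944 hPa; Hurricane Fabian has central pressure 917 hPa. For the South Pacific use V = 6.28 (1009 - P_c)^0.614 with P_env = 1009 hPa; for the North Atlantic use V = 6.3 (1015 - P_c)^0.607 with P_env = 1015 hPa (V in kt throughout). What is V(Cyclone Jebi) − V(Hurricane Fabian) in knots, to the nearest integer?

Cyclone Jebi: ΔP = 65; V ≈ 6.28 × 65^0.614 ≈ 81.49 kt.
Hurricane Fabian: ΔP = 98; V ≈ 6.3 × 98^0.607 ≈ 101.86 kt.
Difference ≈ 81.49 − 101.86 = -20.37 → -20 kt.

-20 kt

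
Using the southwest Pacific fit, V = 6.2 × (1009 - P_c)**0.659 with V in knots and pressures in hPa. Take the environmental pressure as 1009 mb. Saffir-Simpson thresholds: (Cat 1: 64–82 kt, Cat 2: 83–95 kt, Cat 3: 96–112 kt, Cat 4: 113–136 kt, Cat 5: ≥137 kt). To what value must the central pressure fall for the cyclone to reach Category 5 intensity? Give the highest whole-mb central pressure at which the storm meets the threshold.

Category 5 begins at V = 137 kt.
Required ΔP = (137/6.2)^(1/0.659) = 22.097^1.517 ≈ 109.64 mb.
P_c ≤ 1009 − 109.64 = 899.36, so the highest integer P_c is 899 mb.

899 mb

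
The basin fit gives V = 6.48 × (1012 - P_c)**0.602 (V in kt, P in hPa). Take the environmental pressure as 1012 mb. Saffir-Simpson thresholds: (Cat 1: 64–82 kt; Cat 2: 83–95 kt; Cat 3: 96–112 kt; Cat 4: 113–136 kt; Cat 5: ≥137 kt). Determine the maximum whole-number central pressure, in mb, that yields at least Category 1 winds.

967 mb

Category 1 begins at V = 64 kt.
Required ΔP = (64/6.48)^(1/0.602) = 9.877^1.661 ≈ 44.89 mb.
P_c ≤ 1012 − 44.89 = 967.11, so the highest integer P_c is 967 mb.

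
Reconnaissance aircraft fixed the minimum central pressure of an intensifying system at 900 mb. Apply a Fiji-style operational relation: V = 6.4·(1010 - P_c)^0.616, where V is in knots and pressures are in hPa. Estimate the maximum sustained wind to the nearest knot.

116 kt

ΔP = 1010 − 900 = 110 mb.
110^0.616 ≈ 18.092.
V ≈ 6.4 × 18.092 ≈ 115.8 kt.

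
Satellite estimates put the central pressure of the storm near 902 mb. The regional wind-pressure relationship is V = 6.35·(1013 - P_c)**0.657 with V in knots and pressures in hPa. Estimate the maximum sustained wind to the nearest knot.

140 kt

ΔP = 1013 − 902 = 111 mb.
111^0.657 ≈ 22.069.
V ≈ 6.35 × 22.069 ≈ 140.1 kt.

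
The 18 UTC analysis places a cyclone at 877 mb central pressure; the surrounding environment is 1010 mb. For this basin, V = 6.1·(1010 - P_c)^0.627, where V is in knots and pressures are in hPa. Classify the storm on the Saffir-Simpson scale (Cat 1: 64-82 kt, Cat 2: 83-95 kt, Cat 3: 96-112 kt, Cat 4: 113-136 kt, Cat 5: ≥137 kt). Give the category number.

4

ΔP = 1010 − 877 = 133 mb.
V ≈ 6.1 × 133^0.627 = 6.1 × 21.46 ≈ 131 kt.
131 kt falls in the Category 4 band.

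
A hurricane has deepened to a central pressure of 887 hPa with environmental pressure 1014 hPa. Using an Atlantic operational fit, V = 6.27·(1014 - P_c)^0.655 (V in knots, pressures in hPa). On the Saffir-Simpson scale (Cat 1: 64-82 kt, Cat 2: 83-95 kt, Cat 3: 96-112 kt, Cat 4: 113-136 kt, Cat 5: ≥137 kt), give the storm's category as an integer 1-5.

ΔP = 1014 − 887 = 127 hPa.
V ≈ 6.27 × 127^0.655 = 6.27 × 23.88 ≈ 150 kt.
150 kt falls in the Category 5 band.

5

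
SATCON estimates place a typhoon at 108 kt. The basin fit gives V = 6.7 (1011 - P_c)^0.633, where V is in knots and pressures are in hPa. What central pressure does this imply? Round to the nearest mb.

930 mb

ΔP = (V / 6.7)^(1/0.633) = (108/6.7)^1.580.
108/6.7 = 16.119; 16.119^1.580 ≈ 80.79 mb.
P_c = 1011 − 80.79 = 930.21 ≈ 930 mb.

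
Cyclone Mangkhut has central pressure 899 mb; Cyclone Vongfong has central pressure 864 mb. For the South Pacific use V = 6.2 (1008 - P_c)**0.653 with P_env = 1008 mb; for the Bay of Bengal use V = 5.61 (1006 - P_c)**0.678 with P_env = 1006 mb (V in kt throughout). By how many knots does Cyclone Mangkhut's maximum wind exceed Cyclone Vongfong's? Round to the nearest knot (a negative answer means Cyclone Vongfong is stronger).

-29 kt

Cyclone Mangkhut: ΔP = 109; V ≈ 6.2 × 109^0.653 ≈ 132.69 kt.
Cyclone Vongfong: ΔP = 142; V ≈ 5.61 × 142^0.678 ≈ 161.52 kt.
Difference ≈ 132.69 − 161.52 = -28.83 → -29 kt.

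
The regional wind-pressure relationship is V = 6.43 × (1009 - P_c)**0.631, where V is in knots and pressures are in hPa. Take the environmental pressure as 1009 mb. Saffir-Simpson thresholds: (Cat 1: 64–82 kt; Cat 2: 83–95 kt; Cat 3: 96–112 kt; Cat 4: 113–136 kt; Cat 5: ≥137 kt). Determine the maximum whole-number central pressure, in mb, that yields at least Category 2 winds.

951 mb

Category 2 begins at V = 83 kt.
Required ΔP = (83/6.43)^(1/0.631) = 12.908^1.585 ≈ 57.61 mb.
P_c ≤ 1009 − 57.61 = 951.39, so the highest integer P_c is 951 mb.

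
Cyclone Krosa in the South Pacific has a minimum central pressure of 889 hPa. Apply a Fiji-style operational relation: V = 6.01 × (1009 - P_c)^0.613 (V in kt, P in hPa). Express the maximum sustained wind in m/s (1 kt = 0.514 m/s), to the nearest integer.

58 m/s

ΔP = 1009 − 889 = 120 hPa.
V ≈ 6.01 × 120^0.613 = 6.01 × 18.816 ≈ 113.087 kt.
113.087 × 0.514 ≈ 58.13 m/s → 58 m/s.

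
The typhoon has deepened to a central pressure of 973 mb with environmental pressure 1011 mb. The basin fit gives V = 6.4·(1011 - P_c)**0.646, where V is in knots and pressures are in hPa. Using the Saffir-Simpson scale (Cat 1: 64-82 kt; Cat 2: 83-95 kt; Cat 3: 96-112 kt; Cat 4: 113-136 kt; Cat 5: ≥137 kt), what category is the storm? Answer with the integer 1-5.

1

ΔP = 1011 − 973 = 38 mb.
V ≈ 6.4 × 38^0.646 = 6.4 × 10.48 ≈ 67 kt.
67 kt falls in the Category 1 band.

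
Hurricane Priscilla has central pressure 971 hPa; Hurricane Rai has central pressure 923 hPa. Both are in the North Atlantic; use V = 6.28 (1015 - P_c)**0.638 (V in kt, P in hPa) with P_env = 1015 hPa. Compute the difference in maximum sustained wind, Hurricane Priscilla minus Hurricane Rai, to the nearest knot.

-42 kt

Hurricane Priscilla: ΔP = 44; V ≈ 6.28 × 44^0.638 ≈ 70.22 kt.
Hurricane Rai: ΔP = 92; V ≈ 6.28 × 92^0.638 ≈ 112.42 kt.
Difference ≈ 70.22 − 112.42 = -42.20 → -42 kt.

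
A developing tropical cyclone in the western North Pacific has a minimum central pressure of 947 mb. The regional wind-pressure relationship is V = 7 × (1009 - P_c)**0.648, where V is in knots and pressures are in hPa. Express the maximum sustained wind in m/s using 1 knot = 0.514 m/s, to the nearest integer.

ΔP = 1009 − 947 = 62 mb.
V ≈ 7 × 62^0.648 = 7 × 14.503 ≈ 101.524 kt.
101.524 × 0.514 ≈ 52.18 m/s → 52 m/s.

52 m/s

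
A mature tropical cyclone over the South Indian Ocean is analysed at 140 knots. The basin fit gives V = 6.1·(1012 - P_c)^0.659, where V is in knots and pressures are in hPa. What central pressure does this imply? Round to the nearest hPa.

ΔP = (V / 6.1)^(1/0.659) = (140/6.1)^1.517.
140/6.1 = 22.951; 22.951^1.517 ≈ 116.13 hPa.
P_c = 1012 − 116.13 = 895.87 ≈ 896 hPa.

896 hPa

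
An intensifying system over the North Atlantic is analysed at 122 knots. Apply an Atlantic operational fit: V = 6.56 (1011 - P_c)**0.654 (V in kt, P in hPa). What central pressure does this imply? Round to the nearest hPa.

924 hPa

ΔP = (V / 6.56)^(1/0.654) = (122/6.56)^1.529.
122/6.56 = 18.598; 18.598^1.529 ≈ 87.31 hPa.
P_c = 1011 − 87.31 = 923.69 ≈ 924 hPa.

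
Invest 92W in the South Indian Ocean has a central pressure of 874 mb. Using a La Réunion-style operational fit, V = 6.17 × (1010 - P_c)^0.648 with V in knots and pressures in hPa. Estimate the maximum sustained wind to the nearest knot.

149 kt

ΔP = 1010 − 874 = 136 mb.
136^0.648 ≈ 24.129.
V ≈ 6.17 × 24.129 ≈ 148.9 kt.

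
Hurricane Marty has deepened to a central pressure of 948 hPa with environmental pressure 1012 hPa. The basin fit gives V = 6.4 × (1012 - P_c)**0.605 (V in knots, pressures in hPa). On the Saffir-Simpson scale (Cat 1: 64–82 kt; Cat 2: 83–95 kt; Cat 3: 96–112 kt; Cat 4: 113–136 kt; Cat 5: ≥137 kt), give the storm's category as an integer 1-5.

ΔP = 1012 − 948 = 64 hPa.
V ≈ 6.4 × 64^0.605 = 6.4 × 12.38 ≈ 79 kt.
79 kt falls in the Category 1 band.

1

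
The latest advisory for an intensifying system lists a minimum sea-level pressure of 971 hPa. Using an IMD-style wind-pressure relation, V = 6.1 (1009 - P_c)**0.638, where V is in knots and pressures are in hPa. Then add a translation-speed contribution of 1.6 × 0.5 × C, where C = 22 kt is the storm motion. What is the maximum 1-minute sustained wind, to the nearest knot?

ΔP = 1009 − 971 = 38 hPa.
38^0.638 ≈ 10.184.
V ≈ 6.1 × 10.184 ≈ 62.1 kt.
Translation term: 1.6 × 0.5 × 22 = 17.6 kt.
Corrected V ≈ 79.7 kt → 80 kt.

80 kt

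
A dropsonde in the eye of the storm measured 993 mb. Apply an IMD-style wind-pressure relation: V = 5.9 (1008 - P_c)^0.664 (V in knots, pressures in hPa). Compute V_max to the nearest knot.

ΔP = 1008 − 993 = 15 mb.
15^0.664 ≈ 6.038.
V ≈ 5.9 × 6.038 ≈ 35.6 kt.

36 kt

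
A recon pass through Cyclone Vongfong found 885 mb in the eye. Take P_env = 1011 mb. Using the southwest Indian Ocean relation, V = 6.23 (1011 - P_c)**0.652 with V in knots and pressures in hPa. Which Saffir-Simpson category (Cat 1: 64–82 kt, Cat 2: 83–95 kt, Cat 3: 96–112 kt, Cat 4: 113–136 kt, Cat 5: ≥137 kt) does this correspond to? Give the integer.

ΔP = 1011 − 885 = 126 mb.
V ≈ 6.23 × 126^0.652 = 6.23 × 23.41 ≈ 146 kt.
146 kt falls in the Category 5 band.

5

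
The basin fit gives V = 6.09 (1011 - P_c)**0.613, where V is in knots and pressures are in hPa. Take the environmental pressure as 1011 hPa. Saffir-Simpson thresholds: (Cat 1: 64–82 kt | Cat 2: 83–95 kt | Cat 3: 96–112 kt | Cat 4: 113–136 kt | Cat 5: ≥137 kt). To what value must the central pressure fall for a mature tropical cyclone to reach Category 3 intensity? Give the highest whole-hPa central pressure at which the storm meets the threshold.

921 hPa

Category 3 begins at V = 96 kt.
Required ΔP = (96/6.09)^(1/0.613) = 15.764^1.631 ≈ 89.90 hPa.
P_c ≤ 1011 − 89.90 = 921.10, so the highest integer P_c is 921 hPa.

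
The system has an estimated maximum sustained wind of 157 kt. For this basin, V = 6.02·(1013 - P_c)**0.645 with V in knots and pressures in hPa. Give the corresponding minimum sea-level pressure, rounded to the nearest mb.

ΔP = (V / 6.02)^(1/0.645) = (157/6.02)^1.550.
157/6.02 = 26.080; 26.080^1.550 ≈ 156.97 mb.
P_c = 1013 − 156.97 = 856.03 ≈ 856 mb.

856 mb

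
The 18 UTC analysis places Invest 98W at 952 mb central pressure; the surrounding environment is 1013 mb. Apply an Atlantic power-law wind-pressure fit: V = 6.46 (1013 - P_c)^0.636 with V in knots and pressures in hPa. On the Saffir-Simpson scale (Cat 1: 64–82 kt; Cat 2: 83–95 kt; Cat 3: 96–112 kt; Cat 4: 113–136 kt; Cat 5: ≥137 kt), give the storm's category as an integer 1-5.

ΔP = 1013 − 952 = 61 mb.
V ≈ 6.46 × 61^0.636 = 6.46 × 13.66 ≈ 88 kt.
88 kt falls in the Category 2 band.

2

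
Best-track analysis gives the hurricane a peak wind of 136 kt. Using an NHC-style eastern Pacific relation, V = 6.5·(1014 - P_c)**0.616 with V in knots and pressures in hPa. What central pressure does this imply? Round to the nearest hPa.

875 hPa

ΔP = (V / 6.5)^(1/0.616) = (136/6.5)^1.623.
136/6.5 = 20.923; 20.923^1.623 ≈ 139.27 hPa.
P_c = 1014 − 139.27 = 874.73 ≈ 875 hPa.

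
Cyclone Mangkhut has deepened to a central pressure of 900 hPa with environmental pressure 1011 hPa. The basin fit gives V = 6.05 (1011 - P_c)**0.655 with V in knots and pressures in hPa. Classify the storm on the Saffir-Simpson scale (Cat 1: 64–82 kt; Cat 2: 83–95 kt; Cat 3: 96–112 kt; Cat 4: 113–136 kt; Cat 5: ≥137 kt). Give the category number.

ΔP = 1011 − 900 = 111 hPa.
V ≈ 6.05 × 111^0.655 = 6.05 × 21.86 ≈ 132 kt.
132 kt falls in the Category 4 band.

4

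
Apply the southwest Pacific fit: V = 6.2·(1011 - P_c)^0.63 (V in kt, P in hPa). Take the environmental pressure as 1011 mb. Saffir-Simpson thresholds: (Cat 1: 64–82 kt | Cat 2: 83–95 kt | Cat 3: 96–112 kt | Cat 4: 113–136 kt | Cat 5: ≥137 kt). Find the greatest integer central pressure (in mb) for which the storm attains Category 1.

970 mb

Category 1 begins at V = 64 kt.
Required ΔP = (64/6.2)^(1/0.63) = 10.323^1.587 ≈ 40.66 mb.
P_c ≤ 1011 − 40.66 = 970.34, so the highest integer P_c is 970 mb.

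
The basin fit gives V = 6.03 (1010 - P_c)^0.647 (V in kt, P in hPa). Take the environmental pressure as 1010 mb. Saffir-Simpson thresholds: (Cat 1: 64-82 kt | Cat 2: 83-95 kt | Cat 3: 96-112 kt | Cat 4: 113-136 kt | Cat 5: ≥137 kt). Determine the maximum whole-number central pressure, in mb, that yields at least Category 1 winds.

971 mb

Category 1 begins at V = 64 kt.
Required ΔP = (64/6.03)^(1/0.647) = 10.614^1.546 ≈ 38.51 mb.
P_c ≤ 1010 − 38.51 = 971.49, so the highest integer P_c is 971 mb.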